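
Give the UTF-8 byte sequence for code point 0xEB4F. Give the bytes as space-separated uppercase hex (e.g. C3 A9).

U+EB4F = 0xEB4F = 60239 decimal. In range U+0800–U+FFFF → 3-byte form: 1110xxxx 10xxxxxx 10xxxxxx.
Binary (16 bits): 1110101101001111.
Split 4+6+6: 1110 | 101101 | 001111.
Byte 1: 11101110 = 0xEE.
Byte 2: 10101101 = 0xAD.
Byte 3: 10001111 = 0x8F.

EE AD 8F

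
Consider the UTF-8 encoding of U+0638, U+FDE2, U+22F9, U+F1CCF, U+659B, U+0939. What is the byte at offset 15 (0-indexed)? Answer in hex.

U+0638 → 2-byte form D8 B8 at offsets 0–1.
U+FDE2 → 3-byte form EF B7 A2 at offsets 2–4.
U+22F9 → 3-byte form E2 8B B9 at offsets 5–7.
U+F1CCF → 4-byte form F3 B1 B3 8F at offsets 8–11.
U+659B → 3-byte form E6 96 9B at offsets 12–14.
U+0939 → 3-byte form E0 A4 B9 at offsets 15–17.
Offset 15 falls in char 6's range; it's byte 1 of E0 A4 B9 = 0xE0.

0xE0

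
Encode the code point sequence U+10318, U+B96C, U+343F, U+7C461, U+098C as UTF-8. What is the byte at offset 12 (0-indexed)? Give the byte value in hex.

0x91

U+10318 → 4-byte form F0 90 8C 98 at offsets 0–3.
U+B96C → 3-byte form EB A5 AC at offsets 4–6.
U+343F → 3-byte form E3 90 BF at offsets 7–9.
U+7C461 → 4-byte form F1 BC 91 A1 at offsets 10–13.
Offset 12 falls in char 4's range; it's byte 3 of F1 BC 91 A1 = 0x91.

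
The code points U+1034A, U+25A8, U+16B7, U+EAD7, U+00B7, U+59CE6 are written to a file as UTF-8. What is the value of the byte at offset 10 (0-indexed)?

U+1034A → 4-byte form F0 90 8D 8A at offsets 0–3.
U+25A8 → 3-byte form E2 96 A8 at offsets 4–6.
U+16B7 → 3-byte form E1 9A B7 at offsets 7–9.
U+EAD7 → 3-byte form EE AB 97 at offsets 10–12.
Offset 10 falls in char 4's range; it's byte 1 of EE AB 97 = 0xEE.

0xEE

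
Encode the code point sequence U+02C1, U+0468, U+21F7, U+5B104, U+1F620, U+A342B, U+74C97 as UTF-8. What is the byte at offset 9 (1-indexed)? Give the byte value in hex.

1-indexed offset 9 is 0-indexed offset 8.
U+02C1 → 2-byte form CB 81 at offsets 0–1.
U+0468 → 2-byte form D1 A8 at offsets 2–3.
U+21F7 → 3-byte form E2 87 B7 at offsets 4–6.
U+5B104 → 4-byte form F1 9B 84 84 at offsets 7–10.
Offset 8 falls in char 4's range; it's byte 2 of F1 9B 84 84 = 0x9B.

0x9B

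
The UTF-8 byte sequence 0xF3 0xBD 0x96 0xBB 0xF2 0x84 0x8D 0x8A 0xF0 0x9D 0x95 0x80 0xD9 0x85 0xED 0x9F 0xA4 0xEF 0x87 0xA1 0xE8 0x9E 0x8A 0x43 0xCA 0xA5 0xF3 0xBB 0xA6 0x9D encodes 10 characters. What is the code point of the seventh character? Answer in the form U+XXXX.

U+878A

Offset 0: leading byte 0xF3 = 11110011 → 4-byte char #1 = F3 BD 96 BB.
Offset 4: leading byte 0xF2 = 11110010 → 4-byte char #2 = F2 84 8D 8A.
Offset 8: leading byte 0xF0 = 11110000 → 4-byte char #3 = F0 9D 95 80.
Offset 12: leading byte 0xD9 = 11011001 → 2-byte char #4 = D9 85.
Offset 14: leading byte 0xED = 11101101 → 3-byte char #5 = ED 9F A4.
Offset 17: leading byte 0xEF = 11101111 → 3-byte char #6 = EF 87 A1.
Offset 20: leading byte 0xE8 = 11101000 → 3-byte char #7 = E8 9E 8A.
Leading byte 0xE8 = 11101000 matches 1110xxxx → 3-byte sequence.
Byte 1: 0xE8 = 11101000, payload 1000 (4 bits).
Byte 2: 0x9E = 10011110 (10xxxxxx ✓), payload 011110.
Byte 3: 0x8A = 10001010 (10xxxxxx ✓), payload 001010.
Concatenate: 1000011110001010 = 0x878A (16 bits → U+878A).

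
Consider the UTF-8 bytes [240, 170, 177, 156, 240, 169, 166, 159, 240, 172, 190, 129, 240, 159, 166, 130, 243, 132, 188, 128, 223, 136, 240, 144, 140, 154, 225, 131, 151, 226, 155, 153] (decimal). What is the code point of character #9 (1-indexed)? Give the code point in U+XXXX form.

Offset 0: leading byte 0xF0 = 11110000 → 4-byte char #1 = F0 AA B1 9C.
Offset 4: leading byte 0xF0 = 11110000 → 4-byte char #2 = F0 A9 A6 9F.
Offset 8: leading byte 0xF0 = 11110000 → 4-byte char #3 = F0 AC BE 81.
Offset 12: leading byte 0xF0 = 11110000 → 4-byte char #4 = F0 9F A6 82.
Offset 16: leading byte 0xF3 = 11110011 → 4-byte char #5 = F3 84 BC 80.
Offset 20: leading byte 0xDF = 11011111 → 2-byte char #6 = DF 88.
Offset 22: leading byte 0xF0 = 11110000 → 4-byte char #7 = F0 90 8C 9A.
Offset 26: leading byte 0xE1 = 11100001 → 3-byte char #8 = E1 83 97.
Offset 29: leading byte 0xE2 = 11100010 → 3-byte char #9 = E2 9B 99.
Leading byte 0xE2 = 11100010 matches 1110xxxx → 3-byte sequence.
Byte 1: 0xE2 = 11100010, payload 0010 (4 bits).
Byte 2: 0x9B = 10011011 (10xxxxxx ✓), payload 011011.
Byte 3: 0x99 = 10011001 (10xxxxxx ✓), payload 011001.
Concatenate: 0010011011011001 = 0x26D9 (16 bits → U+26D9).

U+26D9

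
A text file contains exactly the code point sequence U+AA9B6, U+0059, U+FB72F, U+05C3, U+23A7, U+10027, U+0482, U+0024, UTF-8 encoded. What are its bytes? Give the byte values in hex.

F2 AA A6 B6 59 F3 BB 9C AF D7 83 E2 8E A7 F0 90 80 A7 D2 82 24

U+AA9B6: 4-byte form → F2 AA A6 B6.
U+0059: 1-byte form → 59.
U+FB72F: 4-byte form → F3 BB 9C AF.
U+05C3: 2-byte form → D7 83.
U+23A7: 3-byte form → E2 8E A7.
U+10027: 4-byte form → F0 90 80 A7.
U+0482: 2-byte form → D2 82.
U+0024: 1-byte form → 24.
Concatenated (21 bytes): F2 AA A6 B6 59 F3 BB 9C AF D7 83 E2 8E A7 F0 90 80 A7 D2 82 24.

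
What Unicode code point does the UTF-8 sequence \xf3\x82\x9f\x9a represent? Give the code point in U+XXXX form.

U+C27DA

Leading byte 0xF3 = 11110011 matches 11110xxx → 4-byte sequence.
Byte 1: 0xF3 = 11110011, payload 011 (3 bits).
Byte 2: 0x82 = 10000010 (10xxxxxx ✓), payload 000010.
Byte 3: 0x9F = 10011111 (10xxxxxx ✓), payload 011111.
Byte 4: 0x9A = 10011010 (10xxxxxx ✓), payload 011010.
Concatenate: 011000010011111011010 = 0xC27DA (21 bits → U+C27DA).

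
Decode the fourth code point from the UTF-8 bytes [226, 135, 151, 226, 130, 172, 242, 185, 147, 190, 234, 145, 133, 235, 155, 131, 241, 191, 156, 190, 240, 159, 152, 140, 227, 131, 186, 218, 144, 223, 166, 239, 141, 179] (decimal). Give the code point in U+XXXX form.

Offset 0: leading byte 0xE2 = 11100010 → 3-byte char #1 = E2 87 97.
Offset 3: leading byte 0xE2 = 11100010 → 3-byte char #2 = E2 82 AC.
Offset 6: leading byte 0xF2 = 11110010 → 4-byte char #3 = F2 B9 93 BE.
Offset 10: leading byte 0xEA = 11101010 → 3-byte char #4 = EA 91 85.
Leading byte 0xEA = 11101010 matches 1110xxxx → 3-byte sequence.
Byte 1: 0xEA = 11101010, payload 1010 (4 bits).
Byte 2: 0x91 = 10010001 (10xxxxxx ✓), payload 010001.
Byte 3: 0x85 = 10000101 (10xxxxxx ✓), payload 000101.
Concatenate: 1010010001000101 = 0xA445 (16 bits → U+A445).

U+A445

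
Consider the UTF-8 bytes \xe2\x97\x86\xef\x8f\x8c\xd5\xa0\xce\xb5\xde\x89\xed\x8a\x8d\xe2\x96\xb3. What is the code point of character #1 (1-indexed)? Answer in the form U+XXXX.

U+25C6

Offset 0: leading byte 0xE2 = 11100010 → 3-byte char #1 = E2 97 86.
Leading byte 0xE2 = 11100010 matches 1110xxxx → 3-byte sequence.
Byte 1: 0xE2 = 11100010, payload 0010 (4 bits).
Byte 2: 0x97 = 10010111 (10xxxxxx ✓), payload 010111.
Byte 3: 0x86 = 10000110 (10xxxxxx ✓), payload 000110.
Concatenate: 0010010111000110 = 0x25C6 (16 bits → U+25C6).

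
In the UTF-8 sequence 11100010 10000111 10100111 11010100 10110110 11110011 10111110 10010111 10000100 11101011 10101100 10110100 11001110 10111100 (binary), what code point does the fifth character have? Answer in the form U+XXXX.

U+03BC

Offset 0: leading byte 0xE2 = 11100010 → 3-byte char #1 = E2 87 A7.
Offset 3: leading byte 0xD4 = 11010100 → 2-byte char #2 = D4 B6.
Offset 5: leading byte 0xF3 = 11110011 → 4-byte char #3 = F3 BE 97 84.
Offset 9: leading byte 0xEB = 11101011 → 3-byte char #4 = EB AC B4.
Offset 12: leading byte 0xCE = 11001110 → 2-byte char #5 = CE BC.
Leading byte 0xCE = 11001110 matches 110xxxxx → 2-byte sequence.
Byte 1: 0xCE = 11001110, payload 01110 (5 bits).
Byte 2: 0xBC = 10111100 (10xxxxxx ✓), payload 111100.
Concatenate: 01110111100 = 0x3BC (11 bits → U+03BC).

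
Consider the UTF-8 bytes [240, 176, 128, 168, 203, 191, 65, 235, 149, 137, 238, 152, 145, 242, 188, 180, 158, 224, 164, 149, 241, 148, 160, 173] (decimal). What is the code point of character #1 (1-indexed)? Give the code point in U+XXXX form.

Offset 0: leading byte 0xF0 = 11110000 → 4-byte char #1 = F0 B0 80 A8.
Leading byte 0xF0 = 11110000 matches 11110xxx → 4-byte sequence.
Byte 1: 0xF0 = 11110000, payload 000 (3 bits).
Byte 2: 0xB0 = 10110000 (10xxxxxx ✓), payload 110000.
Byte 3: 0x80 = 10000000 (10xxxxxx ✓), payload 000000.
Byte 4: 0xA8 = 10101000 (10xxxxxx ✓), payload 101000.
Concatenate: 000110000000000101000 = 0x30028 (21 bits → U+30028).

U+30028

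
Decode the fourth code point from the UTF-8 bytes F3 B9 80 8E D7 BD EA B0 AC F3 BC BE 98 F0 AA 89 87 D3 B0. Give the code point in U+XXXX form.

U+FCF98

Offset 0: leading byte 0xF3 = 11110011 → 4-byte char #1 = F3 B9 80 8E.
Offset 4: leading byte 0xD7 = 11010111 → 2-byte char #2 = D7 BD.
Offset 6: leading byte 0xEA = 11101010 → 3-byte char #3 = EA B0 AC.
Offset 9: leading byte 0xF3 = 11110011 → 4-byte char #4 = F3 BC BE 98.
Leading byte 0xF3 = 11110011 matches 11110xxx → 4-byte sequence.
Byte 1: 0xF3 = 11110011, payload 011 (3 bits).
Byte 2: 0xBC = 10111100 (10xxxxxx ✓), payload 111100.
Byte 3: 0xBE = 10111110 (10xxxxxx ✓), payload 111110.
Byte 4: 0x98 = 10011000 (10xxxxxx ✓), payload 011000.
Concatenate: 011111100111110011000 = 0xFCF98 (21 bits → U+FCF98).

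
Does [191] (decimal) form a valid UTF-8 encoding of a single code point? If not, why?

Byte 0xBF = 10111111 has the form 10xxxxxx — a continuation byte — but there is no preceding leading byte.

invalid (continuation byte with no leading byte)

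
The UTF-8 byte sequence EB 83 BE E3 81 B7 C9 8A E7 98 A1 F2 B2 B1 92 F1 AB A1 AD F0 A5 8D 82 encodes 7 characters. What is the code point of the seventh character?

U+25342

Offset 0: leading byte 0xEB = 11101011 → 3-byte char #1 = EB 83 BE.
Offset 3: leading byte 0xE3 = 11100011 → 3-byte char #2 = E3 81 B7.
Offset 6: leading byte 0xC9 = 11001001 → 2-byte char #3 = C9 8A.
Offset 8: leading byte 0xE7 = 11100111 → 3-byte char #4 = E7 98 A1.
Offset 11: leading byte 0xF2 = 11110010 → 4-byte char #5 = F2 B2 B1 92.
Offset 15: leading byte 0xF1 = 11110001 → 4-byte char #6 = F1 AB A1 AD.
Offset 19: leading byte 0xF0 = 11110000 → 4-byte char #7 = F0 A5 8D 82.
Leading byte 0xF0 = 11110000 matches 11110xxx → 4-byte sequence.
Byte 1: 0xF0 = 11110000, payload 000 (3 bits).
Byte 2: 0xA5 = 10100101 (10xxxxxx ✓), payload 100101.
Byte 3: 0x8D = 10001101 (10xxxxxx ✓), payload 001101.
Byte 4: 0x82 = 10000010 (10xxxxxx ✓), payload 000010.
Concatenate: 000100101001101000010 = 0x25342 (21 bits → U+25342).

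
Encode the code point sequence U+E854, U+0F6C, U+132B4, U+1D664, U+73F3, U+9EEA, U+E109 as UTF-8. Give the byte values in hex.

U+E854: 3-byte form → EE A1 94.
U+0F6C: 3-byte form → E0 BD AC.
U+132B4: 4-byte form → F0 93 8A B4.
U+1D664: 4-byte form → F0 9D 99 A4.
U+73F3: 3-byte form → E7 8F B3.
U+9EEA: 3-byte form → E9 BB AA.
U+E109: 3-byte form → EE 84 89.
Concatenated (23 bytes): EE A1 94 E0 BD AC F0 93 8A B4 F0 9D 99 A4 E7 8F B3 E9 BB AA EE 84 89.

EE A1 94 E0 BD AC F0 93 8A B4 F0 9D 99 A4 E7 8F B3 E9 BB AA EE 84 89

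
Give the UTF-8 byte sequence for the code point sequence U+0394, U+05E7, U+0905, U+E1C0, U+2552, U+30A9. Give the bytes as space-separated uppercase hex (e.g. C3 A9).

CE 94 D7 A7 E0 A4 85 EE 87 80 E2 95 92 E3 82 A9

U+0394: 2-byte form → CE 94.
U+05E7: 2-byte form → D7 A7.
U+0905: 3-byte form → E0 A4 85.
U+E1C0: 3-byte form → EE 87 80.
U+2552: 3-byte form → E2 95 92.
U+30A9: 3-byte form → E3 82 A9.
Concatenated (16 bytes): CE 94 D7 A7 E0 A4 85 EE 87 80 E2 95 92 E3 82 A9.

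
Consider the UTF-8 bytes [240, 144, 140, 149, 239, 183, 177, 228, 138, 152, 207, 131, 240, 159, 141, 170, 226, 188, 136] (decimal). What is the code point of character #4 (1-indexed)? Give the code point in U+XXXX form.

U+03C3

Offset 0: leading byte 0xF0 = 11110000 → 4-byte char #1 = F0 90 8C 95.
Offset 4: leading byte 0xEF = 11101111 → 3-byte char #2 = EF B7 B1.
Offset 7: leading byte 0xE4 = 11100100 → 3-byte char #3 = E4 8A 98.
Offset 10: leading byte 0xCF = 11001111 → 2-byte char #4 = CF 83.
Leading byte 0xCF = 11001111 matches 110xxxxx → 2-byte sequence.
Byte 1: 0xCF = 11001111, payload 01111 (5 bits).
Byte 2: 0x83 = 10000011 (10xxxxxx ✓), payload 000011.
Concatenate: 01111000011 = 0x3C3 (11 bits → U+03C3).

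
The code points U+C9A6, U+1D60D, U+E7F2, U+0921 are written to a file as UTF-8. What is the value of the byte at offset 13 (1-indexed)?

1-indexed offset 13 is 0-indexed offset 12.
U+C9A6 → 3-byte form EC A6 A6 at offsets 0–2.
U+1D60D → 4-byte form F0 9D 98 8D at offsets 3–6.
U+E7F2 → 3-byte form EE 9F B2 at offsets 7–9.
U+0921 → 3-byte form E0 A4 A1 at offsets 10–12.
Offset 12 falls in char 4's range; it's byte 3 of E0 A4 A1 = 0xA1.

0xA1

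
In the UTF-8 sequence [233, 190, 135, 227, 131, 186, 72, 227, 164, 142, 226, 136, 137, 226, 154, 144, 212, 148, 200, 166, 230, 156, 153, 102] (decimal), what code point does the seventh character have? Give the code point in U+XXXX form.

U+0514

Offset 0: leading byte 0xE9 = 11101001 → 3-byte char #1 = E9 BE 87.
Offset 3: leading byte 0xE3 = 11100011 → 3-byte char #2 = E3 83 BA.
Offset 6: leading byte 0x48 = 01001000 → 1-byte char #3 = 48.
Offset 7: leading byte 0xE3 = 11100011 → 3-byte char #4 = E3 A4 8E.
Offset 10: leading byte 0xE2 = 11100010 → 3-byte char #5 = E2 88 89.
Offset 13: leading byte 0xE2 = 11100010 → 3-byte char #6 = E2 9A 90.
Offset 16: leading byte 0xD4 = 11010100 → 2-byte char #7 = D4 94.
Leading byte 0xD4 = 11010100 matches 110xxxxx → 2-byte sequence.
Byte 1: 0xD4 = 11010100, payload 10100 (5 bits).
Byte 2: 0x94 = 10010100 (10xxxxxx ✓), payload 010100.
Concatenate: 10100010100 = 0x514 (11 bits → U+0514).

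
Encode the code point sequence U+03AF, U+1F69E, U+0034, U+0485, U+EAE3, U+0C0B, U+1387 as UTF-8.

CE AF F0 9F 9A 9E 34 D2 85 EE AB A3 E0 B0 8B E1 8E 87

U+03AF: 2-byte form → CE AF.
U+1F69E: 4-byte form → F0 9F 9A 9E.
U+0034: 1-byte form → 34.
U+0485: 2-byte form → D2 85.
U+EAE3: 3-byte form → EE AB A3.
U+0C0B: 3-byte form → E0 B0 8B.
U+1387: 3-byte form → E1 8E 87.
Concatenated (18 bytes): CE AF F0 9F 9A 9E 34 D2 85 EE AB A3 E0 B0 8B E1 8E 87.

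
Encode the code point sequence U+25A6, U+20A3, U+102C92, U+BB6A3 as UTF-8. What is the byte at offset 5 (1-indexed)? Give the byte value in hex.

1-indexed offset 5 is 0-indexed offset 4.
U+25A6 → 3-byte form E2 96 A6 at offsets 0–2.
U+20A3 → 3-byte form E2 82 A3 at offsets 3–5.
Offset 4 falls in char 2's range; it's byte 2 of E2 82 A3 = 0x82.

0x82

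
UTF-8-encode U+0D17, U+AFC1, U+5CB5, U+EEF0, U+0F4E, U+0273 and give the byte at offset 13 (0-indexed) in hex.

U+0D17 → 3-byte form E0 B4 97 at offsets 0–2.
U+AFC1 → 3-byte form EA BF 81 at offsets 3–5.
U+5CB5 → 3-byte form E5 B2 B5 at offsets 6–8.
U+EEF0 → 3-byte form EE BB B0 at offsets 9–11.
U+0F4E → 3-byte form E0 BD 8E at offsets 12–14.
Offset 13 falls in char 5's range; it's byte 2 of E0 BD 8E = 0xBD.

0xBD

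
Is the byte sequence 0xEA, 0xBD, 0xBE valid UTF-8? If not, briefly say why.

Leading byte 0xEA = 11101010 → 3-byte form.
Continuation bytes 0xBD=10111101, 0xBE=10111110 all match 10xxxxxx.
Decoded value 0xAF7E is ≥ 0x800 (shortest form) and not a surrogate.

valid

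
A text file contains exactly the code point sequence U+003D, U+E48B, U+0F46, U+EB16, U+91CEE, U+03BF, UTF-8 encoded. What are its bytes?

U+003D: 1-byte form → 3D.
U+E48B: 3-byte form → EE 92 8B.
U+0F46: 3-byte form → E0 BD 86.
U+EB16: 3-byte form → EE AC 96.
U+91CEE: 4-byte form → F2 91 B3 AE.
U+03BF: 2-byte form → CE BF.
Concatenated (16 bytes): 3D EE 92 8B E0 BD 86 EE AC 96 F2 91 B3 AE CE BF.

3D EE 92 8B E0 BD 86 EE AC 96 F2 91 B3 AE CE BF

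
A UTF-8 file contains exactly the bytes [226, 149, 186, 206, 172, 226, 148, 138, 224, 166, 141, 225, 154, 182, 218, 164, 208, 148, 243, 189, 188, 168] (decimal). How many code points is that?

Byte at offset 0: 0xE2 = 11100010 → 3-byte char (#1). Advance 3.
Byte at offset 3: 0xCE = 11001110 → 2-byte char (#2). Advance 2.
Byte at offset 5: 0xE2 = 11100010 → 3-byte char (#3). Advance 3.
Byte at offset 8: 0xE0 = 11100000 → 3-byte char (#4). Advance 3.
Byte at offset 11: 0xE1 = 11100001 → 3-byte char (#5). Advance 3.
Byte at offset 14: 0xDA = 11011010 → 2-byte char (#6). Advance 2.
Byte at offset 16: 0xD0 = 11010000 → 2-byte char (#7). Advance 2.
Byte at offset 18: 0xF3 = 11110011 → 4-byte char (#8). Advance 4.
Reached end at offset 22 after 8 code points.

8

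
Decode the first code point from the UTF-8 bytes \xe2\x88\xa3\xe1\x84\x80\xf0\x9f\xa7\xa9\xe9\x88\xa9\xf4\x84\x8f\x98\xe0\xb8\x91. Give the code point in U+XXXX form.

U+2223

Offset 0: leading byte 0xE2 = 11100010 → 3-byte char #1 = E2 88 A3.
Leading byte 0xE2 = 11100010 matches 1110xxxx → 3-byte sequence.
Byte 1: 0xE2 = 11100010, payload 0010 (4 bits).
Byte 2: 0x88 = 10001000 (10xxxxxx ✓), payload 001000.
Byte 3: 0xA3 = 10100011 (10xxxxxx ✓), payload 100011.
Concatenate: 0010001000100011 = 0x2223 (16 bits → U+2223).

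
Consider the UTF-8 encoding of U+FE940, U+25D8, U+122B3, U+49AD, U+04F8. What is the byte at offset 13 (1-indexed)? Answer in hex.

0xA6

1-indexed offset 13 is 0-indexed offset 12.
U+FE940 → 4-byte form F3 BE A5 80 at offsets 0–3.
U+25D8 → 3-byte form E2 97 98 at offsets 4–6.
U+122B3 → 4-byte form F0 92 8A B3 at offsets 7–10.
U+49AD → 3-byte form E4 A6 AD at offsets 11–13.
Offset 12 falls in char 4's range; it's byte 2 of E4 A6 AD = 0xA6.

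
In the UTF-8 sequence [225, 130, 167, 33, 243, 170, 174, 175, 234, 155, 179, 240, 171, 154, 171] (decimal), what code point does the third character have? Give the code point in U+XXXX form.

U+EABAF

Offset 0: leading byte 0xE1 = 11100001 → 3-byte char #1 = E1 82 A7.
Offset 3: leading byte 0x21 = 00100001 → 1-byte char #2 = 21.
Offset 4: leading byte 0xF3 = 11110011 → 4-byte char #3 = F3 AA AE AF.
Leading byte 0xF3 = 11110011 matches 11110xxx → 4-byte sequence.
Byte 1: 0xF3 = 11110011, payload 011 (3 bits).
Byte 2: 0xAA = 10101010 (10xxxxxx ✓), payload 101010.
Byte 3: 0xAE = 10101110 (10xxxxxx ✓), payload 101110.
Byte 4: 0xAF = 10101111 (10xxxxxx ✓), payload 101111.
Concatenate: 011101010101110101111 = 0xEABAF (21 bits → U+EABAF).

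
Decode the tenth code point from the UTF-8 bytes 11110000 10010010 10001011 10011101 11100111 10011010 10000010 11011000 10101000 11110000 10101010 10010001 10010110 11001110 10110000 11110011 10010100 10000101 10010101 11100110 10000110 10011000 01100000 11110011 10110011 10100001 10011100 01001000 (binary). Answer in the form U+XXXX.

Offset 0: leading byte 0xF0 = 11110000 → 4-byte char #1 = F0 92 8B 9D.
Offset 4: leading byte 0xE7 = 11100111 → 3-byte char #2 = E7 9A 82.
Offset 7: leading byte 0xD8 = 11011000 → 2-byte char #3 = D8 A8.
Offset 9: leading byte 0xF0 = 11110000 → 4-byte char #4 = F0 AA 91 96.
Offset 13: leading byte 0xCE = 11001110 → 2-byte char #5 = CE B0.
Offset 15: leading byte 0xF3 = 11110011 → 4-byte char #6 = F3 94 85 95.
Offset 19: leading byte 0xE6 = 11100110 → 3-byte char #7 = E6 86 98.
Offset 22: leading byte 0x60 = 01100000 → 1-byte char #8 = 60.
Offset 23: leading byte 0xF3 = 11110011 → 4-byte char #9 = F3 B3 A1 9C.
Offset 27: leading byte 0x48 = 01001000 → 1-byte char #10 = 48.
Leading byte 0x48 = 01001000 matches 0xxxxxxx → 1-byte sequence.
Byte 1: 0x48 = 01001000, payload 1001000 (7 bits).
Concatenate: 1001000 = 0x48 (7 bits → U+0048).

U+0048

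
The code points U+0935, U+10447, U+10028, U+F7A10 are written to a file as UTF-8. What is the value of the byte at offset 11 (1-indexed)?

1-indexed offset 11 is 0-indexed offset 10.
U+0935 → 3-byte form E0 A4 B5 at offsets 0–2.
U+10447 → 4-byte form F0 90 91 87 at offsets 3–6.
U+10028 → 4-byte form F0 90 80 A8 at offsets 7–10.
Offset 10 falls in char 3's range; it's byte 4 of F0 90 80 A8 = 0xA8.

0xA8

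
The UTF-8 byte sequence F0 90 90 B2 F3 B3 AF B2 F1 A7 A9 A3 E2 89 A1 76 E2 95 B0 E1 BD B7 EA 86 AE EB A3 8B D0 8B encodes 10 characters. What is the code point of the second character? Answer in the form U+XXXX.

U+F3BF2

Offset 0: leading byte 0xF0 = 11110000 → 4-byte char #1 = F0 90 90 B2.
Offset 4: leading byte 0xF3 = 11110011 → 4-byte char #2 = F3 B3 AF B2.
Leading byte 0xF3 = 11110011 matches 11110xxx → 4-byte sequence.
Byte 1: 0xF3 = 11110011, payload 011 (3 bits).
Byte 2: 0xB3 = 10110011 (10xxxxxx ✓), payload 110011.
Byte 3: 0xAF = 10101111 (10xxxxxx ✓), payload 101111.
Byte 4: 0xB2 = 10110010 (10xxxxxx ✓), payload 110010.
Concatenate: 011110011101111110010 = 0xF3BF2 (21 bits → U+F3BF2).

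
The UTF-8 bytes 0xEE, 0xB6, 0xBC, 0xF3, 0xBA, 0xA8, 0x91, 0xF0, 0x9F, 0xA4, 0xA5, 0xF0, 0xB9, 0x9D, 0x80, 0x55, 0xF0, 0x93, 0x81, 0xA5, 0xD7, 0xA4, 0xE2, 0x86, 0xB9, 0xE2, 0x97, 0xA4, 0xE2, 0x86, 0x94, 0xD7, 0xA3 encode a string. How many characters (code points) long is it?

11

Byte at offset 0: 0xEE = 11101110 → 3-byte char (#1). Advance 3.
Byte at offset 3: 0xF3 = 11110011 → 4-byte char (#2). Advance 4.
Byte at offset 7: 0xF0 = 11110000 → 4-byte char (#3). Advance 4.
Byte at offset 11: 0xF0 = 11110000 → 4-byte char (#4). Advance 4.
Byte at offset 15: 0x55 = 01010101 → 1-byte char (#5). Advance 1.
Byte at offset 16: 0xF0 = 11110000 → 4-byte char (#6). Advance 4.
Byte at offset 20: 0xD7 = 11010111 → 2-byte char (#7). Advance 2.
Byte at offset 22: 0xE2 = 11100010 → 3-byte char (#8). Advance 3.
Byte at offset 25: 0xE2 = 11100010 → 3-byte char (#9). Advance 3.
Byte at offset 28: 0xE2 = 11100010 → 3-byte char (#10). Advance 3.
Byte at offset 31: 0xD7 = 11010111 → 2-byte char (#11). Advance 2.
Reached end at offset 33 after 11 code points.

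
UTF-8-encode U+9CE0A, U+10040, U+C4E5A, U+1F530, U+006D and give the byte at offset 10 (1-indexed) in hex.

1-indexed offset 10 is 0-indexed offset 9.
U+9CE0A → 4-byte form F2 9C B8 8A at offsets 0–3.
U+10040 → 4-byte form F0 90 81 80 at offsets 4–7.
U+C4E5A → 4-byte form F3 84 B9 9A at offsets 8–11.
Offset 9 falls in char 3's range; it's byte 2 of F3 84 B9 9A = 0x84.

0x84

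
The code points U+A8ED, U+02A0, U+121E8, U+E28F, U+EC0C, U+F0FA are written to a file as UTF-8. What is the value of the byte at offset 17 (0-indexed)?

U+A8ED → 3-byte form EA A3 AD at offsets 0–2.
U+02A0 → 2-byte form CA A0 at offsets 3–4.
U+121E8 → 4-byte form F0 92 87 A8 at offsets 5–8.
U+E28F → 3-byte form EE 8A 8F at offsets 9–11.
U+EC0C → 3-byte form EE B0 8C at offsets 12–14.
U+F0FA → 3-byte form EF 83 BA at offsets 15–17.
Offset 17 falls in char 6's range; it's byte 3 of EF 83 BA = 0xBA.

0xBA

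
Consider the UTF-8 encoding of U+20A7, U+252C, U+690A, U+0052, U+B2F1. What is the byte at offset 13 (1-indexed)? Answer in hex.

1-indexed offset 13 is 0-indexed offset 12.
U+20A7 → 3-byte form E2 82 A7 at offsets 0–2.
U+252C → 3-byte form E2 94 AC at offsets 3–5.
U+690A → 3-byte form E6 A4 8A at offsets 6–8.
U+0052 → 1-byte form 52 at offsets 9–9.
U+B2F1 → 3-byte form EB 8B B1 at offsets 10–12.
Offset 12 falls in char 5's range; it's byte 3 of EB 8B B1 = 0xB1.

0xB1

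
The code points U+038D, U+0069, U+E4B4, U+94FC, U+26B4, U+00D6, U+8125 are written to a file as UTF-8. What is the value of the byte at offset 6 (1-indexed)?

1-indexed offset 6 is 0-indexed offset 5.
U+038D → 2-byte form CE 8D at offsets 0–1.
U+0069 → 1-byte form 69 at offsets 2–2.
U+E4B4 → 3-byte form EE 92 B4 at offsets 3–5.
Offset 5 falls in char 3's range; it's byte 3 of EE 92 B4 = 0xB4.

0xB4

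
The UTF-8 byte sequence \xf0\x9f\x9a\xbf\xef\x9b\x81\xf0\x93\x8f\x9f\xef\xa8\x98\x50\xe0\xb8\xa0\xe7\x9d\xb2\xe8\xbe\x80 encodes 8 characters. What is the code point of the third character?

U+133DF

Offset 0: leading byte 0xF0 = 11110000 → 4-byte char #1 = F0 9F 9A BF.
Offset 4: leading byte 0xEF = 11101111 → 3-byte char #2 = EF 9B 81.
Offset 7: leading byte 0xF0 = 11110000 → 4-byte char #3 = F0 93 8F 9F.
Leading byte 0xF0 = 11110000 matches 11110xxx → 4-byte sequence.
Byte 1: 0xF0 = 11110000, payload 000 (3 bits).
Byte 2: 0x93 = 10010011 (10xxxxxx ✓), payload 010011.
Byte 3: 0x8F = 10001111 (10xxxxxx ✓), payload 001111.
Byte 4: 0x9F = 10011111 (10xxxxxx ✓), payload 011111.
Concatenate: 000010011001111011111 = 0x133DF (21 bits → U+133DF).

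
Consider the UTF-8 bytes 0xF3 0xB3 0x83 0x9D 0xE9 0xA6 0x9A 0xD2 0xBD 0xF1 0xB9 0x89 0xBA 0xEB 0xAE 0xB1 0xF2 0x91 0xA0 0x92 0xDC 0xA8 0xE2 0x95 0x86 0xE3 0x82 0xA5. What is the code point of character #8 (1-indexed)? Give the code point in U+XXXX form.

U+2546

Offset 0: leading byte 0xF3 = 11110011 → 4-byte char #1 = F3 B3 83 9D.
Offset 4: leading byte 0xE9 = 11101001 → 3-byte char #2 = E9 A6 9A.
Offset 7: leading byte 0xD2 = 11010010 → 2-byte char #3 = D2 BD.
Offset 9: leading byte 0xF1 = 11110001 → 4-byte char #4 = F1 B9 89 BA.
Offset 13: leading byte 0xEB = 11101011 → 3-byte char #5 = EB AE B1.
Offset 16: leading byte 0xF2 = 11110010 → 4-byte char #6 = F2 91 A0 92.
Offset 20: leading byte 0xDC = 11011100 → 2-byte char #7 = DC A8.
Offset 22: leading byte 0xE2 = 11100010 → 3-byte char #8 = E2 95 86.
Leading byte 0xE2 = 11100010 matches 1110xxxx → 3-byte sequence.
Byte 1: 0xE2 = 11100010, payload 0010 (4 bits).
Byte 2: 0x95 = 10010101 (10xxxxxx ✓), payload 010101.
Byte 3: 0x86 = 10000110 (10xxxxxx ✓), payload 000110.
Concatenate: 0010010101000110 = 0x2546 (16 bits → U+2546).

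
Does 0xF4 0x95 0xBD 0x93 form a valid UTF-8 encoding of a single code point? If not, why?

Leading byte 0xF4 = 11110100 → 4-byte form.
Payload = 0x115F53, which exceeds U+10FFFF, the maximum Unicode code point. (Leading bytes F5–FF, or F4 followed by ≥ 0x90, are invalid.)

invalid (encodes a value above U+10FFFF)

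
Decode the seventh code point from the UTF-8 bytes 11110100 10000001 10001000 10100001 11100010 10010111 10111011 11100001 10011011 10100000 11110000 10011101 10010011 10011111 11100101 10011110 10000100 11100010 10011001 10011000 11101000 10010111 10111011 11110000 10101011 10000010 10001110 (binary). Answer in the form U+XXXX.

Offset 0: leading byte 0xF4 = 11110100 → 4-byte char #1 = F4 81 88 A1.
Offset 4: leading byte 0xE2 = 11100010 → 3-byte char #2 = E2 97 BB.
Offset 7: leading byte 0xE1 = 11100001 → 3-byte char #3 = E1 9B A0.
Offset 10: leading byte 0xF0 = 11110000 → 4-byte char #4 = F0 9D 93 9F.
Offset 14: leading byte 0xE5 = 11100101 → 3-byte char #5 = E5 9E 84.
Offset 17: leading byte 0xE2 = 11100010 → 3-byte char #6 = E2 99 98.
Offset 20: leading byte 0xE8 = 11101000 → 3-byte char #7 = E8 97 BB.
Leading byte 0xE8 = 11101000 matches 1110xxxx → 3-byte sequence.
Byte 1: 0xE8 = 11101000, payload 1000 (4 bits).
Byte 2: 0x97 = 10010111 (10xxxxxx ✓), payload 010111.
Byte 3: 0xBB = 10111011 (10xxxxxx ✓), payload 111011.
Concatenate: 1000010111111011 = 0x85FB (16 bits → U+85FB).

U+85FB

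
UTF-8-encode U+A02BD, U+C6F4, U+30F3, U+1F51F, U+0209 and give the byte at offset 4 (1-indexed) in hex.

0xBD

1-indexed offset 4 is 0-indexed offset 3.
U+A02BD → 4-byte form F2 A0 8A BD at offsets 0–3.
Offset 3 falls in char 1's range; it's byte 4 of F2 A0 8A BD = 0xBD.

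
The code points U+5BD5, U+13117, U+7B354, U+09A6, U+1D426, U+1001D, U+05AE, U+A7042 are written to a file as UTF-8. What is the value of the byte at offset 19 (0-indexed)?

U+5BD5 → 3-byte form E5 AF 95 at offsets 0–2.
U+13117 → 4-byte form F0 93 84 97 at offsets 3–6.
U+7B354 → 4-byte form F1 BB 8D 94 at offsets 7–10.
U+09A6 → 3-byte form E0 A6 A6 at offsets 11–13.
U+1D426 → 4-byte form F0 9D 90 A6 at offsets 14–17.
U+1001D → 4-byte form F0 90 80 9D at offsets 18–21.
Offset 19 falls in char 6's range; it's byte 2 of F0 90 80 9D = 0x90.

0x90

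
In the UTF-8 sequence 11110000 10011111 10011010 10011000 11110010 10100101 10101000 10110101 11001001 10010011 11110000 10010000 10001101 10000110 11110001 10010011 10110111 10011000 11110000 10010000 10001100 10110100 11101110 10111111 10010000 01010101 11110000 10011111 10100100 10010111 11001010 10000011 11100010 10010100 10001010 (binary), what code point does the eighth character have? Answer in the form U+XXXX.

U+0055

Offset 0: leading byte 0xF0 = 11110000 → 4-byte char #1 = F0 9F 9A 98.
Offset 4: leading byte 0xF2 = 11110010 → 4-byte char #2 = F2 A5 A8 B5.
Offset 8: leading byte 0xC9 = 11001001 → 2-byte char #3 = C9 93.
Offset 10: leading byte 0xF0 = 11110000 → 4-byte char #4 = F0 90 8D 86.
Offset 14: leading byte 0xF1 = 11110001 → 4-byte char #5 = F1 93 B7 98.
Offset 18: leading byte 0xF0 = 11110000 → 4-byte char #6 = F0 90 8C B4.
Offset 22: leading byte 0xEE = 11101110 → 3-byte char #7 = EE BF 90.
Offset 25: leading byte 0x55 = 01010101 → 1-byte char #8 = 55.
Leading byte 0x55 = 01010101 matches 0xxxxxxx → 1-byte sequence.
Byte 1: 0x55 = 01010101, payload 1010101 (7 bits).
Concatenate: 1010101 = 0x55 (7 bits → U+0055).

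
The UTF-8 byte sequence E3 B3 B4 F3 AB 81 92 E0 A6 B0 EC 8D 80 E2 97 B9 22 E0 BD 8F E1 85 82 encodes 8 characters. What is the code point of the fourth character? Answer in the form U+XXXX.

Offset 0: leading byte 0xE3 = 11100011 → 3-byte char #1 = E3 B3 B4.
Offset 3: leading byte 0xF3 = 11110011 → 4-byte char #2 = F3 AB 81 92.
Offset 7: leading byte 0xE0 = 11100000 → 3-byte char #3 = E0 A6 B0.
Offset 10: leading byte 0xEC = 11101100 → 3-byte char #4 = EC 8D 80.
Leading byte 0xEC = 11101100 matches 1110xxxx → 3-byte sequence.
Byte 1: 0xEC = 11101100, payload 1100 (4 bits).
Byte 2: 0x8D = 10001101 (10xxxxxx ✓), payload 001101.
Byte 3: 0x80 = 10000000 (10xxxxxx ✓), payload 000000.
Concatenate: 1100001101000000 = 0xC340 (16 bits → U+C340).

U+C340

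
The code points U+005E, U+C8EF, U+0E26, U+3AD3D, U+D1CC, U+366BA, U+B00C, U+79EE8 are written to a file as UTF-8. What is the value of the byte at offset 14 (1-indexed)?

0x8C

1-indexed offset 14 is 0-indexed offset 13.
U+005E → 1-byte form 5E at offsets 0–0.
U+C8EF → 3-byte form EC A3 AF at offsets 1–3.
U+0E26 → 3-byte form E0 B8 A6 at offsets 4–6.
U+3AD3D → 4-byte form F0 BA B4 BD at offsets 7–10.
U+D1CC → 3-byte form ED 87 8C at offsets 11–13.
Offset 13 falls in char 5's range; it's byte 3 of ED 87 8C = 0x8C.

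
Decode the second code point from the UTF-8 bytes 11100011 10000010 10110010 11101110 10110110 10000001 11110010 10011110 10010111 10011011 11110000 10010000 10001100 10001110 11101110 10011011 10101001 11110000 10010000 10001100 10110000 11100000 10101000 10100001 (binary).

Offset 0: leading byte 0xE3 = 11100011 → 3-byte char #1 = E3 82 B2.
Offset 3: leading byte 0xEE = 11101110 → 3-byte char #2 = EE B6 81.
Leading byte 0xEE = 11101110 matches 1110xxxx → 3-byte sequence.
Byte 1: 0xEE = 11101110, payload 1110 (4 bits).
Byte 2: 0xB6 = 10110110 (10xxxxxx ✓), payload 110110.
Byte 3: 0x81 = 10000001 (10xxxxxx ✓), payload 000001.
Concatenate: 1110110110000001 = 0xED81 (16 bits → U+ED81).

U+ED81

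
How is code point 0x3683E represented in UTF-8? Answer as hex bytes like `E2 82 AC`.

F0 B6 A0 BE

U+3683E = 0x3683E = 223294 decimal. In range U+10000–U+10FFFF → 4-byte form: 11110xxx 10xxxxxx 10xxxxxx 10xxxxxx.
Binary (21 bits): 000110110100000111110.
Split 3+6+6+6: 000 | 110110 | 100000 | 111110.
Byte 1: 11110000 = 0xF0.
Byte 2: 10110110 = 0xB6.
Byte 3: 10100000 = 0xA0.
Byte 4: 10111110 = 0xBE.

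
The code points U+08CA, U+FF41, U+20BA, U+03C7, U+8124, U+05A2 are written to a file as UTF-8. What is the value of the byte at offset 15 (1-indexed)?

0xD6

1-indexed offset 15 is 0-indexed offset 14.
U+08CA → 3-byte form E0 A3 8A at offsets 0–2.
U+FF41 → 3-byte form EF BD 81 at offsets 3–5.
U+20BA → 3-byte form E2 82 BA at offsets 6–8.
U+03C7 → 2-byte form CF 87 at offsets 9–10.
U+8124 → 3-byte form E8 84 A4 at offsets 11–13.
U+05A2 → 2-byte form D6 A2 at offsets 14–15.
Offset 14 falls in char 6's range; it's byte 1 of D6 A2 = 0xD6.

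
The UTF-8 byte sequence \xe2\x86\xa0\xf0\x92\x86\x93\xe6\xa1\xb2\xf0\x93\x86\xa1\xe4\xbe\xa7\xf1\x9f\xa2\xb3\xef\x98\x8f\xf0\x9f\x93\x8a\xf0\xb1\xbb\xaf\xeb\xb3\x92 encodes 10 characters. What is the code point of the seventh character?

U+F60F

Offset 0: leading byte 0xE2 = 11100010 → 3-byte char #1 = E2 86 A0.
Offset 3: leading byte 0xF0 = 11110000 → 4-byte char #2 = F0 92 86 93.
Offset 7: leading byte 0xE6 = 11100110 → 3-byte char #3 = E6 A1 B2.
Offset 10: leading byte 0xF0 = 11110000 → 4-byte char #4 = F0 93 86 A1.
Offset 14: leading byte 0xE4 = 11100100 → 3-byte char #5 = E4 BE A7.
Offset 17: leading byte 0xF1 = 11110001 → 4-byte char #6 = F1 9F A2 B3.
Offset 21: leading byte 0xEF = 11101111 → 3-byte char #7 = EF 98 8F.
Leading byte 0xEF = 11101111 matches 1110xxxx → 3-byte sequence.
Byte 1: 0xEF = 11101111, payload 1111 (4 bits).
Byte 2: 0x98 = 10011000 (10xxxxxx ✓), payload 011000.
Byte 3: 0x8F = 10001111 (10xxxxxx ✓), payload 001111.
Concatenate: 1111011000001111 = 0xF60F (16 bits → U+F60F).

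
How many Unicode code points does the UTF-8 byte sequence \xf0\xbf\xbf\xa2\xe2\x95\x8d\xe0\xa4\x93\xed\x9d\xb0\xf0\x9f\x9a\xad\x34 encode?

Byte at offset 0: 0xF0 = 11110000 → 4-byte char (#1). Advance 4.
Byte at offset 4: 0xE2 = 11100010 → 3-byte char (#2). Advance 3.
Byte at offset 7: 0xE0 = 11100000 → 3-byte char (#3). Advance 3.
Byte at offset 10: 0xED = 11101101 → 3-byte char (#4). Advance 3.
Byte at offset 13: 0xF0 = 11110000 → 4-byte char (#5). Advance 4.
Byte at offset 17: 0x34 = 00110100 → 1-byte char (#6). Advance 1.
Reached end at offset 18 after 6 code points.

6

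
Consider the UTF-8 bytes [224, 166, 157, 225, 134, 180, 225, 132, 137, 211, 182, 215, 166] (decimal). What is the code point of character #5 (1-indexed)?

Offset 0: leading byte 0xE0 = 11100000 → 3-byte char #1 = E0 A6 9D.
Offset 3: leading byte 0xE1 = 11100001 → 3-byte char #2 = E1 86 B4.
Offset 6: leading byte 0xE1 = 11100001 → 3-byte char #3 = E1 84 89.
Offset 9: leading byte 0xD3 = 11010011 → 2-byte char #4 = D3 B6.
Offset 11: leading byte 0xD7 = 11010111 → 2-byte char #5 = D7 A6.
Leading byte 0xD7 = 11010111 matches 110xxxxx → 2-byte sequence.
Byte 1: 0xD7 = 11010111, payload 10111 (5 bits).
Byte 2: 0xA6 = 10100110 (10xxxxxx ✓), payload 100110.
Concatenate: 10111100110 = 0x5E6 (11 bits → U+05E6).

U+05E6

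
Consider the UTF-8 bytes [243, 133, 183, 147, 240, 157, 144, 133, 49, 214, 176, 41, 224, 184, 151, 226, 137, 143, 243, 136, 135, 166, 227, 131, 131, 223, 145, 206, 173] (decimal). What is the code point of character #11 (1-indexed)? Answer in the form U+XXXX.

U+03AD

Offset 0: leading byte 0xF3 = 11110011 → 4-byte char #1 = F3 85 B7 93.
Offset 4: leading byte 0xF0 = 11110000 → 4-byte char #2 = F0 9D 90 85.
Offset 8: leading byte 0x31 = 00110001 → 1-byte char #3 = 31.
Offset 9: leading byte 0xD6 = 11010110 → 2-byte char #4 = D6 B0.
Offset 11: leading byte 0x29 = 00101001 → 1-byte char #5 = 29.
Offset 12: leading byte 0xE0 = 11100000 → 3-byte char #6 = E0 B8 97.
Offset 15: leading byte 0xE2 = 11100010 → 3-byte char #7 = E2 89 8F.
Offset 18: leading byte 0xF3 = 11110011 → 4-byte char #8 = F3 88 87 A6.
Offset 22: leading byte 0xE3 = 11100011 → 3-byte char #9 = E3 83 83.
Offset 25: leading byte 0xDF = 11011111 → 2-byte char #10 = DF 91.
Offset 27: leading byte 0xCE = 11001110 → 2-byte char #11 = CE AD.
Leading byte 0xCE = 11001110 matches 110xxxxx → 2-byte sequence.
Byte 1: 0xCE = 11001110, payload 01110 (5 bits).
Byte 2: 0xAD = 10101101 (10xxxxxx ✓), payload 101101.
Concatenate: 01110101101 = 0x3AD (11 bits → U+03AD).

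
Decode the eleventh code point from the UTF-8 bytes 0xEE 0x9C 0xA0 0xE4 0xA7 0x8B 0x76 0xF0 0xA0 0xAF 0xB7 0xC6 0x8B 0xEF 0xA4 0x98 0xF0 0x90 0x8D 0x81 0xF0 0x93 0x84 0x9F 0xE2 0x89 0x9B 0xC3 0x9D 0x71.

U+0071

Offset 0: leading byte 0xEE = 11101110 → 3-byte char #1 = EE 9C A0.
Offset 3: leading byte 0xE4 = 11100100 → 3-byte char #2 = E4 A7 8B.
Offset 6: leading byte 0x76 = 01110110 → 1-byte char #3 = 76.
Offset 7: leading byte 0xF0 = 11110000 → 4-byte char #4 = F0 A0 AF B7.
Offset 11: leading byte 0xC6 = 11000110 → 2-byte char #5 = C6 8B.
Offset 13: leading byte 0xEF = 11101111 → 3-byte char #6 = EF A4 98.
Offset 16: leading byte 0xF0 = 11110000 → 4-byte char #7 = F0 90 8D 81.
Offset 20: leading byte 0xF0 = 11110000 → 4-byte char #8 = F0 93 84 9F.
Offset 24: leading byte 0xE2 = 11100010 → 3-byte char #9 = E2 89 9B.
Offset 27: leading byte 0xC3 = 11000011 → 2-byte char #10 = C3 9D.
Offset 29: leading byte 0x71 = 01110001 → 1-byte char #11 = 71.
Leading byte 0x71 = 01110001 matches 0xxxxxxx → 1-byte sequence.
Byte 1: 0x71 = 01110001, payload 1110001 (7 bits).
Concatenate: 1110001 = 0x71 (7 bits → U+0071).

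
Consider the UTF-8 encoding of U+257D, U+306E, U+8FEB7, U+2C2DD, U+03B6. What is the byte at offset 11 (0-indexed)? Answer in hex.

U+257D → 3-byte form E2 95 BD at offsets 0–2.
U+306E → 3-byte form E3 81 AE at offsets 3–5.
U+8FEB7 → 4-byte form F2 8F BA B7 at offsets 6–9.
U+2C2DD → 4-byte form F0 AC 8B 9D at offsets 10–13.
Offset 11 falls in char 4's range; it's byte 2 of F0 AC 8B 9D = 0xAC.

0xAC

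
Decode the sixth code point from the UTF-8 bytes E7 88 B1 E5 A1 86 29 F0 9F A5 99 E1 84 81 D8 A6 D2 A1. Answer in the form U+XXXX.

U+0626

Offset 0: leading byte 0xE7 = 11100111 → 3-byte char #1 = E7 88 B1.
Offset 3: leading byte 0xE5 = 11100101 → 3-byte char #2 = E5 A1 86.
Offset 6: leading byte 0x29 = 00101001 → 1-byte char #3 = 29.
Offset 7: leading byte 0xF0 = 11110000 → 4-byte char #4 = F0 9F A5 99.
Offset 11: leading byte 0xE1 = 11100001 → 3-byte char #5 = E1 84 81.
Offset 14: leading byte 0xD8 = 11011000 → 2-byte char #6 = D8 A6.
Leading byte 0xD8 = 11011000 matches 110xxxxx → 2-byte sequence.
Byte 1: 0xD8 = 11011000, payload 11000 (5 bits).
Byte 2: 0xA6 = 10100110 (10xxxxxx ✓), payload 100110.
Concatenate: 11000100110 = 0x626 (11 bits → U+0626).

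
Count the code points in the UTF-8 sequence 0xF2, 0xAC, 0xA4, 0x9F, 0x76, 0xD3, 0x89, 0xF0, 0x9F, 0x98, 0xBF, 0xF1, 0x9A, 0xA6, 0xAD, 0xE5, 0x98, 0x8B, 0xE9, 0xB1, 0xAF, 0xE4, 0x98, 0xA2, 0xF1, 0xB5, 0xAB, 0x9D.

9

Byte at offset 0: 0xF2 = 11110010 → 4-byte char (#1). Advance 4.
Byte at offset 4: 0x76 = 01110110 → 1-byte char (#2). Advance 1.
Byte at offset 5: 0xD3 = 11010011 → 2-byte char (#3). Advance 2.
Byte at offset 7: 0xF0 = 11110000 → 4-byte char (#4). Advance 4.
Byte at offset 11: 0xF1 = 11110001 → 4-byte char (#5). Advance 4.
Byte at offset 15: 0xE5 = 11100101 → 3-byte char (#6). Advance 3.
Byte at offset 18: 0xE9 = 11101001 → 3-byte char (#7). Advance 3.
Byte at offset 21: 0xE4 = 11100100 → 3-byte char (#8). Advance 3.
Byte at offset 24: 0xF1 = 11110001 → 4-byte char (#9). Advance 4.
Reached end at offset 28 after 9 code points.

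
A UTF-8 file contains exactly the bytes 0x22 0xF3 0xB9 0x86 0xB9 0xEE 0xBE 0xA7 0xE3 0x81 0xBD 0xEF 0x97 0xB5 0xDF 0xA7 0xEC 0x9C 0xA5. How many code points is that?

Byte at offset 0: 0x22 = 00100010 → 1-byte char (#1). Advance 1.
Byte at offset 1: 0xF3 = 11110011 → 4-byte char (#2). Advance 4.
Byte at offset 5: 0xEE = 11101110 → 3-byte char (#3). Advance 3.
Byte at offset 8: 0xE3 = 11100011 → 3-byte char (#4). Advance 3.
Byte at offset 11: 0xEF = 11101111 → 3-byte char (#5). Advance 3.
Byte at offset 14: 0xDF = 11011111 → 2-byte char (#6). Advance 2.
Byte at offset 16: 0xEC = 11101100 → 3-byte char (#7). Advance 3.
Reached end at offset 19 after 7 code points.

7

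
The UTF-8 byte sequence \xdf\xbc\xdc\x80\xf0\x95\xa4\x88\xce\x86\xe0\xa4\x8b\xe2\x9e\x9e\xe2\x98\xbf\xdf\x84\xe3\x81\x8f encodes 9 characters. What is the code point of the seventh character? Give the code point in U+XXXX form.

U+263F

Offset 0: leading byte 0xDF = 11011111 → 2-byte char #1 = DF BC.
Offset 2: leading byte 0xDC = 11011100 → 2-byte char #2 = DC 80.
Offset 4: leading byte 0xF0 = 11110000 → 4-byte char #3 = F0 95 A4 88.
Offset 8: leading byte 0xCE = 11001110 → 2-byte char #4 = CE 86.
Offset 10: leading byte 0xE0 = 11100000 → 3-byte char #5 = E0 A4 8B.
Offset 13: leading byte 0xE2 = 11100010 → 3-byte char #6 = E2 9E 9E.
Offset 16: leading byte 0xE2 = 11100010 → 3-byte char #7 = E2 98 BF.
Leading byte 0xE2 = 11100010 matches 1110xxxx → 3-byte sequence.
Byte 1: 0xE2 = 11100010, payload 0010 (4 bits).
Byte 2: 0x98 = 10011000 (10xxxxxx ✓), payload 011000.
Byte 3: 0xBF = 10111111 (10xxxxxx ✓), payload 111111.
Concatenate: 0010011000111111 = 0x263F (16 bits → U+263F).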